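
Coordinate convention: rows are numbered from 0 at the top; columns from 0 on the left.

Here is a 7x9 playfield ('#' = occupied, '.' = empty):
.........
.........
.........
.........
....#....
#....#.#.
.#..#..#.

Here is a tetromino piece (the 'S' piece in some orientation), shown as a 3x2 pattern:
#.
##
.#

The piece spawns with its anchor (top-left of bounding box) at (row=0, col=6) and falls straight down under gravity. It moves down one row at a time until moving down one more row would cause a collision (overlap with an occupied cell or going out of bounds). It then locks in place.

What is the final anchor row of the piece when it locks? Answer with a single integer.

Answer: 2

Derivation:
Spawn at (row=0, col=6). Try each row:
  row 0: fits
  row 1: fits
  row 2: fits
  row 3: blocked -> lock at row 2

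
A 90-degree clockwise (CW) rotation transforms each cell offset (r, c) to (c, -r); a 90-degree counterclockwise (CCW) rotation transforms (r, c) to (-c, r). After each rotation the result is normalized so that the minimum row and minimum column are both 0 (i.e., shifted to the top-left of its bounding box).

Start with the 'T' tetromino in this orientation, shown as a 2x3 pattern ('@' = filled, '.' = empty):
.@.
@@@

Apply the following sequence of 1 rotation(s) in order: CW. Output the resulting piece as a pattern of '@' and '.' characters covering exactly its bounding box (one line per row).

Start:
.@.
@@@
After rotation 1 (CW):
@.
@@
@.

Answer: @.
@@
@.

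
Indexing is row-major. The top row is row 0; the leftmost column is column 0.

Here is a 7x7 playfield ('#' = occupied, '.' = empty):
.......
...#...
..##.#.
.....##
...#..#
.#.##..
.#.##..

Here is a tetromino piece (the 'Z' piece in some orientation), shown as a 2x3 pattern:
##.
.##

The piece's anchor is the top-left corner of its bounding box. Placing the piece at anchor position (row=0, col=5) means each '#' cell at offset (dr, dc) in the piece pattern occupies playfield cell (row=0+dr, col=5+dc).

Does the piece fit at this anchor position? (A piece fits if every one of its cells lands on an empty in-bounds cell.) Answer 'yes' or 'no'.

Check each piece cell at anchor (0, 5):
  offset (0,0) -> (0,5): empty -> OK
  offset (0,1) -> (0,6): empty -> OK
  offset (1,1) -> (1,6): empty -> OK
  offset (1,2) -> (1,7): out of bounds -> FAIL
All cells valid: no

Answer: no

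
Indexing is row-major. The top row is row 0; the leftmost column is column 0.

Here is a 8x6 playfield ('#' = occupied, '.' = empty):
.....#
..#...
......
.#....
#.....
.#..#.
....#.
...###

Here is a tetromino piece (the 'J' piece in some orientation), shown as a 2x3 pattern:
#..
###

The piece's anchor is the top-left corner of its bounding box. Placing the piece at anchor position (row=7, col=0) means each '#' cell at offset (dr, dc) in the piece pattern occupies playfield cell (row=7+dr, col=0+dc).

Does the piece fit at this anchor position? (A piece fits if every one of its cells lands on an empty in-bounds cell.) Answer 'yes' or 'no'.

Check each piece cell at anchor (7, 0):
  offset (0,0) -> (7,0): empty -> OK
  offset (1,0) -> (8,0): out of bounds -> FAIL
  offset (1,1) -> (8,1): out of bounds -> FAIL
  offset (1,2) -> (8,2): out of bounds -> FAIL
All cells valid: no

Answer: no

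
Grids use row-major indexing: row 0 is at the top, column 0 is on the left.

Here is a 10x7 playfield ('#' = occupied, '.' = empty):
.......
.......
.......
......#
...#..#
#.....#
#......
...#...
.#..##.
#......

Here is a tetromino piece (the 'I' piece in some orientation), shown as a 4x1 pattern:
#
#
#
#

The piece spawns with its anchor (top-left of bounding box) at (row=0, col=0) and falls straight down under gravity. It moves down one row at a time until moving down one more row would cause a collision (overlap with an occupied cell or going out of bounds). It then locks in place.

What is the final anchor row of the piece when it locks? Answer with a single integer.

Answer: 1

Derivation:
Spawn at (row=0, col=0). Try each row:
  row 0: fits
  row 1: fits
  row 2: blocked -> lock at row 1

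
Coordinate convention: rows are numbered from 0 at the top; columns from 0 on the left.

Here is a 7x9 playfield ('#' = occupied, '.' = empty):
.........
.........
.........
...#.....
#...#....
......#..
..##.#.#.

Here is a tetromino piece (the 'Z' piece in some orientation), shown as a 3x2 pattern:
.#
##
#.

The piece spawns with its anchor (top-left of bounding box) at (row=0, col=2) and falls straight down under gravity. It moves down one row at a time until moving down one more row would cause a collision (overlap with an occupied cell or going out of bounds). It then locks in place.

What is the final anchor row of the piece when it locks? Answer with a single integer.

Spawn at (row=0, col=2). Try each row:
  row 0: fits
  row 1: fits
  row 2: blocked -> lock at row 1

Answer: 1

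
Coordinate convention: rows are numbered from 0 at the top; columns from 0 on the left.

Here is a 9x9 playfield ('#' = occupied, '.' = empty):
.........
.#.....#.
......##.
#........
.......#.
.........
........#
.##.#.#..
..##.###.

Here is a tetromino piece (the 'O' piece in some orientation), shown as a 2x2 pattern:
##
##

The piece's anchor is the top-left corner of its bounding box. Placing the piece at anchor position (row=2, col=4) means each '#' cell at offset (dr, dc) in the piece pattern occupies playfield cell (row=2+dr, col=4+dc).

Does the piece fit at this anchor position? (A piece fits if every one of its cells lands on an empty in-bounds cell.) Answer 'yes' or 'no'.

Check each piece cell at anchor (2, 4):
  offset (0,0) -> (2,4): empty -> OK
  offset (0,1) -> (2,5): empty -> OK
  offset (1,0) -> (3,4): empty -> OK
  offset (1,1) -> (3,5): empty -> OK
All cells valid: yes

Answer: yes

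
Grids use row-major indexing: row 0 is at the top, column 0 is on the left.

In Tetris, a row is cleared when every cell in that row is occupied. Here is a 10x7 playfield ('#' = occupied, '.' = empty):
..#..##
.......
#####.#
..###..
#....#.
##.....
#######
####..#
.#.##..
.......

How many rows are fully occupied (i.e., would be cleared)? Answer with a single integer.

Answer: 1

Derivation:
Check each row:
  row 0: 4 empty cells -> not full
  row 1: 7 empty cells -> not full
  row 2: 1 empty cell -> not full
  row 3: 4 empty cells -> not full
  row 4: 5 empty cells -> not full
  row 5: 5 empty cells -> not full
  row 6: 0 empty cells -> FULL (clear)
  row 7: 2 empty cells -> not full
  row 8: 4 empty cells -> not full
  row 9: 7 empty cells -> not full
Total rows cleared: 1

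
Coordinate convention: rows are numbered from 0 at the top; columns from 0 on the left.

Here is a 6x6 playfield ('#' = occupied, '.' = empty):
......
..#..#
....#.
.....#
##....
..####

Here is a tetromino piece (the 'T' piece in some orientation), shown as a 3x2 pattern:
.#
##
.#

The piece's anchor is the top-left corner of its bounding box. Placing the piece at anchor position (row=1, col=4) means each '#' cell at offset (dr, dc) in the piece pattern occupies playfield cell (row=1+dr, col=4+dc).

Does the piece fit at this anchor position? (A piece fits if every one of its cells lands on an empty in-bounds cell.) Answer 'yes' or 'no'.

Answer: no

Derivation:
Check each piece cell at anchor (1, 4):
  offset (0,1) -> (1,5): occupied ('#') -> FAIL
  offset (1,0) -> (2,4): occupied ('#') -> FAIL
  offset (1,1) -> (2,5): empty -> OK
  offset (2,1) -> (3,5): occupied ('#') -> FAIL
All cells valid: no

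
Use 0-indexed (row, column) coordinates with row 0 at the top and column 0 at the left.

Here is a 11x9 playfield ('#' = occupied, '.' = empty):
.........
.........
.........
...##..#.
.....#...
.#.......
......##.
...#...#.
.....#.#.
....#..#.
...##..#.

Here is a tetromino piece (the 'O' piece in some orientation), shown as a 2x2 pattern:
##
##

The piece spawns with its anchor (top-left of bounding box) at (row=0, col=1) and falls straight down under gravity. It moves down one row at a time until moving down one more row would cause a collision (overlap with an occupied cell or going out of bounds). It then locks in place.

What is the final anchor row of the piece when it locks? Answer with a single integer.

Answer: 3

Derivation:
Spawn at (row=0, col=1). Try each row:
  row 0: fits
  row 1: fits
  row 2: fits
  row 3: fits
  row 4: blocked -> lock at row 3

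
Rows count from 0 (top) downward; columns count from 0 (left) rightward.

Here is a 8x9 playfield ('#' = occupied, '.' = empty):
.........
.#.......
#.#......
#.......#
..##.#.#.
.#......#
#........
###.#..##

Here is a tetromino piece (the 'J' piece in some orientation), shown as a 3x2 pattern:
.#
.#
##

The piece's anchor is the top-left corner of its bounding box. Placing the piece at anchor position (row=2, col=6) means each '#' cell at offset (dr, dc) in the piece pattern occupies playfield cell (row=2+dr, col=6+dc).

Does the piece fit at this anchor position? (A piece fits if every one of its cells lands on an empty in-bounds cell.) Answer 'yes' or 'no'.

Check each piece cell at anchor (2, 6):
  offset (0,1) -> (2,7): empty -> OK
  offset (1,1) -> (3,7): empty -> OK
  offset (2,0) -> (4,6): empty -> OK
  offset (2,1) -> (4,7): occupied ('#') -> FAIL
All cells valid: no

Answer: no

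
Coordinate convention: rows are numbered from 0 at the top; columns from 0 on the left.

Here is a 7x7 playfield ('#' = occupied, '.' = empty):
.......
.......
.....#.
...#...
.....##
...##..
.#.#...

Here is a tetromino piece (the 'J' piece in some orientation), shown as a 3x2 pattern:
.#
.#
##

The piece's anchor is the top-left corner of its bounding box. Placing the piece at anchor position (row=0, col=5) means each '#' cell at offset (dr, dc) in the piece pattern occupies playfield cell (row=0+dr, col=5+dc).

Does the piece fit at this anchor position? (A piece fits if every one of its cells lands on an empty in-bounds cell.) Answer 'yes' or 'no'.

Answer: no

Derivation:
Check each piece cell at anchor (0, 5):
  offset (0,1) -> (0,6): empty -> OK
  offset (1,1) -> (1,6): empty -> OK
  offset (2,0) -> (2,5): occupied ('#') -> FAIL
  offset (2,1) -> (2,6): empty -> OK
All cells valid: no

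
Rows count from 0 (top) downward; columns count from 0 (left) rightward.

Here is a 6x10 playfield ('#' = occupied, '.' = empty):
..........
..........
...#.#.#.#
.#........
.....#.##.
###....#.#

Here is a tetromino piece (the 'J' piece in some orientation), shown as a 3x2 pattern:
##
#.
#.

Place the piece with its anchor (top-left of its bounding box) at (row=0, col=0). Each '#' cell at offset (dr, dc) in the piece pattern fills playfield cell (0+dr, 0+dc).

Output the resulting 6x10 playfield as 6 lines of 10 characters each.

Fill (0+0,0+0) = (0,0)
Fill (0+0,0+1) = (0,1)
Fill (0+1,0+0) = (1,0)
Fill (0+2,0+0) = (2,0)

Answer: ##........
#.........
#..#.#.#.#
.#........
.....#.##.
###....#.#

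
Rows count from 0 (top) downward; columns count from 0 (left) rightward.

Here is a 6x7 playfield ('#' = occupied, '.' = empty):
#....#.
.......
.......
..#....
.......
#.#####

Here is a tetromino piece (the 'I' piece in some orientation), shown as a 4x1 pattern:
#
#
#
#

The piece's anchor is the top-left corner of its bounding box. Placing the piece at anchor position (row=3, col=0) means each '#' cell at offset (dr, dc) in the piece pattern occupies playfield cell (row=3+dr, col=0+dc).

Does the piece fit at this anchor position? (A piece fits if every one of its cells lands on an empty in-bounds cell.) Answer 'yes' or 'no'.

Check each piece cell at anchor (3, 0):
  offset (0,0) -> (3,0): empty -> OK
  offset (1,0) -> (4,0): empty -> OK
  offset (2,0) -> (5,0): occupied ('#') -> FAIL
  offset (3,0) -> (6,0): out of bounds -> FAIL
All cells valid: no

Answer: no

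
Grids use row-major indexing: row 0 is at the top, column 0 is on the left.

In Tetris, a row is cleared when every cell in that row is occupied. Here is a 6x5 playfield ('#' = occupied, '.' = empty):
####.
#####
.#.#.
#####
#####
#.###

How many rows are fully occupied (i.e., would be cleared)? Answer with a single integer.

Check each row:
  row 0: 1 empty cell -> not full
  row 1: 0 empty cells -> FULL (clear)
  row 2: 3 empty cells -> not full
  row 3: 0 empty cells -> FULL (clear)
  row 4: 0 empty cells -> FULL (clear)
  row 5: 1 empty cell -> not full
Total rows cleared: 3

Answer: 3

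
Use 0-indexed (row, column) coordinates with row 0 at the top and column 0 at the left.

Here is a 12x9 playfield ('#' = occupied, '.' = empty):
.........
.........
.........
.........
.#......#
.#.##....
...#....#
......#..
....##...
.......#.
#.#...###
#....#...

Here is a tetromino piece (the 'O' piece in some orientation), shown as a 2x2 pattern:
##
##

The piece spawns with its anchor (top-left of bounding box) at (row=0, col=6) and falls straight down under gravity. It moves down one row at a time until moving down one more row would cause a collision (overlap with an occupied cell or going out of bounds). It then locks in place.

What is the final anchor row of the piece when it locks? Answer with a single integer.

Spawn at (row=0, col=6). Try each row:
  row 0: fits
  row 1: fits
  row 2: fits
  row 3: fits
  row 4: fits
  row 5: fits
  row 6: blocked -> lock at row 5

Answer: 5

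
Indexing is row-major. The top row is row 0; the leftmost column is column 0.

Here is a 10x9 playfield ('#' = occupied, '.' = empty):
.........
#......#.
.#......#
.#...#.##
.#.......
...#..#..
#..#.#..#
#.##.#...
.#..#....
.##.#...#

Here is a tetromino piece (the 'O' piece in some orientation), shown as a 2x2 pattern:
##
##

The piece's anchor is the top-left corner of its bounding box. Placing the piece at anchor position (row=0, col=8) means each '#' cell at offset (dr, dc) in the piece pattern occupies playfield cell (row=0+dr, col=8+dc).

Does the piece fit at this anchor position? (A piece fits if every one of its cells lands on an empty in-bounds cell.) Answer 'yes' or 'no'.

Answer: no

Derivation:
Check each piece cell at anchor (0, 8):
  offset (0,0) -> (0,8): empty -> OK
  offset (0,1) -> (0,9): out of bounds -> FAIL
  offset (1,0) -> (1,8): empty -> OK
  offset (1,1) -> (1,9): out of bounds -> FAIL
All cells valid: no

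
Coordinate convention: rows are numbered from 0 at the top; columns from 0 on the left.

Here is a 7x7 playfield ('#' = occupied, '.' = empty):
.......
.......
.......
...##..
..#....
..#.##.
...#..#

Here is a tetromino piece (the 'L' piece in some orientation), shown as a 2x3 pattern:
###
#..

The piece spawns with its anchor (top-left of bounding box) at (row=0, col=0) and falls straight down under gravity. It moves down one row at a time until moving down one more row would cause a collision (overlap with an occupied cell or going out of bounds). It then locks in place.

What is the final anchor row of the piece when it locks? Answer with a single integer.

Answer: 3

Derivation:
Spawn at (row=0, col=0). Try each row:
  row 0: fits
  row 1: fits
  row 2: fits
  row 3: fits
  row 4: blocked -> lock at row 3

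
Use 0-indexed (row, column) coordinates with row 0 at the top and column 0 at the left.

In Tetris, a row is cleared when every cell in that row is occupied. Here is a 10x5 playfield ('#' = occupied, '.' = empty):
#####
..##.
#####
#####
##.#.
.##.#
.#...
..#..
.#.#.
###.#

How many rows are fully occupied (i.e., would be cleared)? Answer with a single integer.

Answer: 3

Derivation:
Check each row:
  row 0: 0 empty cells -> FULL (clear)
  row 1: 3 empty cells -> not full
  row 2: 0 empty cells -> FULL (clear)
  row 3: 0 empty cells -> FULL (clear)
  row 4: 2 empty cells -> not full
  row 5: 2 empty cells -> not full
  row 6: 4 empty cells -> not full
  row 7: 4 empty cells -> not full
  row 8: 3 empty cells -> not full
  row 9: 1 empty cell -> not full
Total rows cleared: 3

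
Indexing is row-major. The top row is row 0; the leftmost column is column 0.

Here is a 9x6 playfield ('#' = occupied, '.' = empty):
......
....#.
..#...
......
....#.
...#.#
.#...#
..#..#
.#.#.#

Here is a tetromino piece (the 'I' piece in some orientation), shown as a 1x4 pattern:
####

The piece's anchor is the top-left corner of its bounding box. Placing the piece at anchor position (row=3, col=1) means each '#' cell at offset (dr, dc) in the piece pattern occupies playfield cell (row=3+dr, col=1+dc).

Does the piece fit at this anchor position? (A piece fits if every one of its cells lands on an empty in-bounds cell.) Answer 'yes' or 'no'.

Check each piece cell at anchor (3, 1):
  offset (0,0) -> (3,1): empty -> OK
  offset (0,1) -> (3,2): empty -> OK
  offset (0,2) -> (3,3): empty -> OK
  offset (0,3) -> (3,4): empty -> OK
All cells valid: yes

Answer: yes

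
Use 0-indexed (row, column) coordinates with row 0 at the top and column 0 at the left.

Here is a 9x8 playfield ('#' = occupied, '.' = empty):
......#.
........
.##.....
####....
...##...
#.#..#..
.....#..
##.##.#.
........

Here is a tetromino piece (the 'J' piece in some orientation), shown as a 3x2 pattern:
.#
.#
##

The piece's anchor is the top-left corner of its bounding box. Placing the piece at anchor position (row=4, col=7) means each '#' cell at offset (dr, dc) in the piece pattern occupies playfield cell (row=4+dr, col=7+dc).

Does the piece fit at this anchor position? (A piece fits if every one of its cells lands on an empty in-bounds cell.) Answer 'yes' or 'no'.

Answer: no

Derivation:
Check each piece cell at anchor (4, 7):
  offset (0,1) -> (4,8): out of bounds -> FAIL
  offset (1,1) -> (5,8): out of bounds -> FAIL
  offset (2,0) -> (6,7): empty -> OK
  offset (2,1) -> (6,8): out of bounds -> FAIL
All cells valid: no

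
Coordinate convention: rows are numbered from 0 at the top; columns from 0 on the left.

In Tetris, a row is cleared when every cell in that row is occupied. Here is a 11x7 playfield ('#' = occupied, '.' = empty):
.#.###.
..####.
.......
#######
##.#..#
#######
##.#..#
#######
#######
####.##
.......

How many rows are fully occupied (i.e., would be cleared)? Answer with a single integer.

Check each row:
  row 0: 3 empty cells -> not full
  row 1: 3 empty cells -> not full
  row 2: 7 empty cells -> not full
  row 3: 0 empty cells -> FULL (clear)
  row 4: 3 empty cells -> not full
  row 5: 0 empty cells -> FULL (clear)
  row 6: 3 empty cells -> not full
  row 7: 0 empty cells -> FULL (clear)
  row 8: 0 empty cells -> FULL (clear)
  row 9: 1 empty cell -> not full
  row 10: 7 empty cells -> not full
Total rows cleared: 4

Answer: 4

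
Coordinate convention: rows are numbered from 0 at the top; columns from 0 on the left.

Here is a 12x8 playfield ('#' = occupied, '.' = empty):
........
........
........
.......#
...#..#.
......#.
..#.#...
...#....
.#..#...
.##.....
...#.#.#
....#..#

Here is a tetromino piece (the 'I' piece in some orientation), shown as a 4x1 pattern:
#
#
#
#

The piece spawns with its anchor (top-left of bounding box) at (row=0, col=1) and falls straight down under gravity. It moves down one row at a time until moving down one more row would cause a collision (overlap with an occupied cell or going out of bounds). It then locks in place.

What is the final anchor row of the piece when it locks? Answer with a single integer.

Answer: 4

Derivation:
Spawn at (row=0, col=1). Try each row:
  row 0: fits
  row 1: fits
  row 2: fits
  row 3: fits
  row 4: fits
  row 5: blocked -> lock at row 4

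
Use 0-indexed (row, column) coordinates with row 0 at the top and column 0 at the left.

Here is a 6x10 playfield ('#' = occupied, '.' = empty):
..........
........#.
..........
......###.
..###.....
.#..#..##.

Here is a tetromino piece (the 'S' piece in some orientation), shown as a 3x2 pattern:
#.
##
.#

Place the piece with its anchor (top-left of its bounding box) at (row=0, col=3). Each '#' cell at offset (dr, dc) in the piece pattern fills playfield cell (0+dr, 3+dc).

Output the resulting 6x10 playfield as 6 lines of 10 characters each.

Answer: ...#......
...##...#.
....#.....
......###.
..###.....
.#..#..##.

Derivation:
Fill (0+0,3+0) = (0,3)
Fill (0+1,3+0) = (1,3)
Fill (0+1,3+1) = (1,4)
Fill (0+2,3+1) = (2,4)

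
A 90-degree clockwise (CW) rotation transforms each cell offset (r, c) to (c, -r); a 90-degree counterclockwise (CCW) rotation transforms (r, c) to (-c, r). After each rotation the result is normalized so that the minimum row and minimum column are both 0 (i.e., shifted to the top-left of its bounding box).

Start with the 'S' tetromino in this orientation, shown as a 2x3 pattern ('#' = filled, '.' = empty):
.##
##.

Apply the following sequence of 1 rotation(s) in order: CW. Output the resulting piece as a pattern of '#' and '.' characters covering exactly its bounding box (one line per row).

Start:
.##
##.
After rotation 1 (CW):
#.
##
.#

Answer: #.
##
.#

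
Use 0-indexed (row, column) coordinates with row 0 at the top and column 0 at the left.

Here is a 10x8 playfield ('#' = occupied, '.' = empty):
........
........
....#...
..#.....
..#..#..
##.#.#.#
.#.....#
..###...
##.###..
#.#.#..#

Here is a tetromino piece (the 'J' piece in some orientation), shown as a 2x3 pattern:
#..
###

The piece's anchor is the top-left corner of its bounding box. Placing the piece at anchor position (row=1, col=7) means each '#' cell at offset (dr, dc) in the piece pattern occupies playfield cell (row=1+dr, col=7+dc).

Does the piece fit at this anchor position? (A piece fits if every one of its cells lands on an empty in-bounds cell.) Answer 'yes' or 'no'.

Answer: no

Derivation:
Check each piece cell at anchor (1, 7):
  offset (0,0) -> (1,7): empty -> OK
  offset (1,0) -> (2,7): empty -> OK
  offset (1,1) -> (2,8): out of bounds -> FAIL
  offset (1,2) -> (2,9): out of bounds -> FAIL
All cells valid: no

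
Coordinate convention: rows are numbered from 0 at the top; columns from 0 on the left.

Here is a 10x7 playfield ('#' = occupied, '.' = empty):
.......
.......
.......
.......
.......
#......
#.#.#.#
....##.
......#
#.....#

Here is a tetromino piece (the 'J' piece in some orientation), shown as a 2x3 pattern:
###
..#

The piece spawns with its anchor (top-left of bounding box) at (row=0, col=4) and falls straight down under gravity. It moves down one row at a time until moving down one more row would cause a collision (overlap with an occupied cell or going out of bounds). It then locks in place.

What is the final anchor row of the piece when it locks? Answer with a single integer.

Answer: 4

Derivation:
Spawn at (row=0, col=4). Try each row:
  row 0: fits
  row 1: fits
  row 2: fits
  row 3: fits
  row 4: fits
  row 5: blocked -> lock at row 4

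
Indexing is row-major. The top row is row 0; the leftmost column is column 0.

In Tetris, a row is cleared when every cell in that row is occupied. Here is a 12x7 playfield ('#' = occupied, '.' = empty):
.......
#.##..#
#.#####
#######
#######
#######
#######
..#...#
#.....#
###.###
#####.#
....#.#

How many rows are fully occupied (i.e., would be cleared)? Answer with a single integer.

Answer: 4

Derivation:
Check each row:
  row 0: 7 empty cells -> not full
  row 1: 3 empty cells -> not full
  row 2: 1 empty cell -> not full
  row 3: 0 empty cells -> FULL (clear)
  row 4: 0 empty cells -> FULL (clear)
  row 5: 0 empty cells -> FULL (clear)
  row 6: 0 empty cells -> FULL (clear)
  row 7: 5 empty cells -> not full
  row 8: 5 empty cells -> not full
  row 9: 1 empty cell -> not full
  row 10: 1 empty cell -> not full
  row 11: 5 empty cells -> not full
Total rows cleared: 4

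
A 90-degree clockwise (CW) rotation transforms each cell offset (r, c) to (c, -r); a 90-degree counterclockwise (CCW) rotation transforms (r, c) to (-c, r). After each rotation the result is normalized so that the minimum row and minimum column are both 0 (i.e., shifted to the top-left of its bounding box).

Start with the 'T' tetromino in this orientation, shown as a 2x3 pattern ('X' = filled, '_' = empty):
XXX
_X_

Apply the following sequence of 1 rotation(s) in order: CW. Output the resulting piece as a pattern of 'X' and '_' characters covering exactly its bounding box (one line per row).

Answer: _X
XX
_X

Derivation:
Start:
XXX
_X_
After rotation 1 (CW):
_X
XX
_X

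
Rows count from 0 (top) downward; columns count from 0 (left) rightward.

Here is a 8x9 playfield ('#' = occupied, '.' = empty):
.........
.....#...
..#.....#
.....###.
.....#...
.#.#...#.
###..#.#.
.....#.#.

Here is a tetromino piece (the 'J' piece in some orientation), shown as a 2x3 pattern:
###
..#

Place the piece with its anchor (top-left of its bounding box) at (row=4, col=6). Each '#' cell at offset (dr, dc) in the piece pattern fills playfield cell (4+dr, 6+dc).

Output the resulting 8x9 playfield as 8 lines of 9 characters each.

Answer: .........
.....#...
..#.....#
.....###.
.....####
.#.#...##
###..#.#.
.....#.#.

Derivation:
Fill (4+0,6+0) = (4,6)
Fill (4+0,6+1) = (4,7)
Fill (4+0,6+2) = (4,8)
Fill (4+1,6+2) = (5,8)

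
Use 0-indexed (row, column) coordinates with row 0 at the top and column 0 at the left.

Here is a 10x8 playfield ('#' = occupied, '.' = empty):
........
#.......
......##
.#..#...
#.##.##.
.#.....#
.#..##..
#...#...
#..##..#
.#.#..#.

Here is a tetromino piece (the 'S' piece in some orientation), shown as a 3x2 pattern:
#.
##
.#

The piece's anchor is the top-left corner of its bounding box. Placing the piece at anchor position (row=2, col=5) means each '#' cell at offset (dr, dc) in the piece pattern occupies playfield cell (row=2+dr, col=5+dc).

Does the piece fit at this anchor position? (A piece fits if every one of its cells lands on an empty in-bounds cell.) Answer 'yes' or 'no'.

Check each piece cell at anchor (2, 5):
  offset (0,0) -> (2,5): empty -> OK
  offset (1,0) -> (3,5): empty -> OK
  offset (1,1) -> (3,6): empty -> OK
  offset (2,1) -> (4,6): occupied ('#') -> FAIL
All cells valid: no

Answer: no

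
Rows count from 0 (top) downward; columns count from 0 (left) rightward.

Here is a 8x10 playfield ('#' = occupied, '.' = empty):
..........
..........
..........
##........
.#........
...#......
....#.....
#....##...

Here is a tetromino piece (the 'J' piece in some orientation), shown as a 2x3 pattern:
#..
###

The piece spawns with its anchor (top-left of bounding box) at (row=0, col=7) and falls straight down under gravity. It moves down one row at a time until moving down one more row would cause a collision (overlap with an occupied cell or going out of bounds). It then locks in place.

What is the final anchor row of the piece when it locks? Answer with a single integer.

Spawn at (row=0, col=7). Try each row:
  row 0: fits
  row 1: fits
  row 2: fits
  row 3: fits
  row 4: fits
  row 5: fits
  row 6: fits
  row 7: blocked -> lock at row 6

Answer: 6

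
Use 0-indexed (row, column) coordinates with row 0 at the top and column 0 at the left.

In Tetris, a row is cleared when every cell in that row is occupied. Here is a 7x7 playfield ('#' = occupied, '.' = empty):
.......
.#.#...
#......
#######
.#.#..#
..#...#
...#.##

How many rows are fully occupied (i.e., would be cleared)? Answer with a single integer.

Check each row:
  row 0: 7 empty cells -> not full
  row 1: 5 empty cells -> not full
  row 2: 6 empty cells -> not full
  row 3: 0 empty cells -> FULL (clear)
  row 4: 4 empty cells -> not full
  row 5: 5 empty cells -> not full
  row 6: 4 empty cells -> not full
Total rows cleared: 1

Answer: 1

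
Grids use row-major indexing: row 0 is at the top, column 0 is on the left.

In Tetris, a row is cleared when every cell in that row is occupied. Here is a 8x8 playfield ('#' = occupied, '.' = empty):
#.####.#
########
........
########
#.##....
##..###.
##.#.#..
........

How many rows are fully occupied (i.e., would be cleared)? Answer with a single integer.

Check each row:
  row 0: 2 empty cells -> not full
  row 1: 0 empty cells -> FULL (clear)
  row 2: 8 empty cells -> not full
  row 3: 0 empty cells -> FULL (clear)
  row 4: 5 empty cells -> not full
  row 5: 3 empty cells -> not full
  row 6: 4 empty cells -> not full
  row 7: 8 empty cells -> not full
Total rows cleared: 2

Answer: 2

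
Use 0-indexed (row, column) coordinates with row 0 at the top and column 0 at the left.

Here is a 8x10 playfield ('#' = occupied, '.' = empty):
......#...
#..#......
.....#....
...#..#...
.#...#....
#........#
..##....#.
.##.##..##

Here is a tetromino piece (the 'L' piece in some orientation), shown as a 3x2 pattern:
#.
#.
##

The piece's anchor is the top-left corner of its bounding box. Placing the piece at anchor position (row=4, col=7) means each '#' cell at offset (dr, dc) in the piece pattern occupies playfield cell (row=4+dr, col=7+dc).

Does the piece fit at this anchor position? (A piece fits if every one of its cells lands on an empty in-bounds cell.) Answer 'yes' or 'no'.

Check each piece cell at anchor (4, 7):
  offset (0,0) -> (4,7): empty -> OK
  offset (1,0) -> (5,7): empty -> OK
  offset (2,0) -> (6,7): empty -> OK
  offset (2,1) -> (6,8): occupied ('#') -> FAIL
All cells valid: no

Answer: no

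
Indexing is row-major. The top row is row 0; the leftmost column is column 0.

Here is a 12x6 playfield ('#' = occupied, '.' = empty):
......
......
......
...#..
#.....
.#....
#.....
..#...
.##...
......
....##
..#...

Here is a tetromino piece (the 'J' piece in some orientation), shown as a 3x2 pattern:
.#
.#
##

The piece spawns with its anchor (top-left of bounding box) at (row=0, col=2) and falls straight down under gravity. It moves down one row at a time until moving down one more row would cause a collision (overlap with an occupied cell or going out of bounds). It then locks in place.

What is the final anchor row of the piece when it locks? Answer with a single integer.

Answer: 0

Derivation:
Spawn at (row=0, col=2). Try each row:
  row 0: fits
  row 1: blocked -> lock at row 0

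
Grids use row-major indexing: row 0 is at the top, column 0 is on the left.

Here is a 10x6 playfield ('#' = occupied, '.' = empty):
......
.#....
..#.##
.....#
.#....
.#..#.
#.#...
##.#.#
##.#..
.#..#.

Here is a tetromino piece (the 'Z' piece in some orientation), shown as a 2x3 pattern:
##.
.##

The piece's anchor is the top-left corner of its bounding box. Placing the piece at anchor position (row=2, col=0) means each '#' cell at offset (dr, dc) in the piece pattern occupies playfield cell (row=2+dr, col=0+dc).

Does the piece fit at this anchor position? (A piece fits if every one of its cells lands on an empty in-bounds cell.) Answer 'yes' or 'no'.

Answer: yes

Derivation:
Check each piece cell at anchor (2, 0):
  offset (0,0) -> (2,0): empty -> OK
  offset (0,1) -> (2,1): empty -> OK
  offset (1,1) -> (3,1): empty -> OK
  offset (1,2) -> (3,2): empty -> OK
All cells valid: yes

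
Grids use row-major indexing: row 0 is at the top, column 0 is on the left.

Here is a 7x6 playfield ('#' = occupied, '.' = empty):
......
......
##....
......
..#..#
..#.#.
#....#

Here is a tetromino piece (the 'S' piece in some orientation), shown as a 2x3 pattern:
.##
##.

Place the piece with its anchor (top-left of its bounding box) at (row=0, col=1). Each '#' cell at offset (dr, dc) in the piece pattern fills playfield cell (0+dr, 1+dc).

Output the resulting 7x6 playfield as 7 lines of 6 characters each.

Answer: ..##..
.##...
##....
......
..#..#
..#.#.
#....#

Derivation:
Fill (0+0,1+1) = (0,2)
Fill (0+0,1+2) = (0,3)
Fill (0+1,1+0) = (1,1)
Fill (0+1,1+1) = (1,2)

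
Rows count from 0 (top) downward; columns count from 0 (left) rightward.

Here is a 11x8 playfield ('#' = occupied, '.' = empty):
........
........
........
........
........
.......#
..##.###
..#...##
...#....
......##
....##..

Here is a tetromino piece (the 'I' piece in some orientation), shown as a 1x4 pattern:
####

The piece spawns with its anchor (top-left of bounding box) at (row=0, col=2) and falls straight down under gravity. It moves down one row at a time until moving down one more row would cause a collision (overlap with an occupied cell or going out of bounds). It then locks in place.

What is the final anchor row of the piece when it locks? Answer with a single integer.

Answer: 5

Derivation:
Spawn at (row=0, col=2). Try each row:
  row 0: fits
  row 1: fits
  row 2: fits
  row 3: fits
  row 4: fits
  row 5: fits
  row 6: blocked -> lock at row 5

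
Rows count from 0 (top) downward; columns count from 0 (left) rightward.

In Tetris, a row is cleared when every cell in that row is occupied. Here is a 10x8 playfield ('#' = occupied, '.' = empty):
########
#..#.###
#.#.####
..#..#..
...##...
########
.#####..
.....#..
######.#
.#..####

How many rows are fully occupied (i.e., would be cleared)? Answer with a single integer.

Check each row:
  row 0: 0 empty cells -> FULL (clear)
  row 1: 3 empty cells -> not full
  row 2: 2 empty cells -> not full
  row 3: 6 empty cells -> not full
  row 4: 6 empty cells -> not full
  row 5: 0 empty cells -> FULL (clear)
  row 6: 3 empty cells -> not full
  row 7: 7 empty cells -> not full
  row 8: 1 empty cell -> not full
  row 9: 3 empty cells -> not full
Total rows cleared: 2

Answer: 2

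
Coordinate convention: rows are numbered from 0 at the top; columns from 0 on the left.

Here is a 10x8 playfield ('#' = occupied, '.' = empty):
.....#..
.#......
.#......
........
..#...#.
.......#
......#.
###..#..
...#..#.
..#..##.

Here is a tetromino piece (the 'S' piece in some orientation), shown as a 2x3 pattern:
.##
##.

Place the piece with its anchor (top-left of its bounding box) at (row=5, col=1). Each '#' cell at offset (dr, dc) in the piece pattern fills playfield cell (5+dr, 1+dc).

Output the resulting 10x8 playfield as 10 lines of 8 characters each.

Fill (5+0,1+1) = (5,2)
Fill (5+0,1+2) = (5,3)
Fill (5+1,1+0) = (6,1)
Fill (5+1,1+1) = (6,2)

Answer: .....#..
.#......
.#......
........
..#...#.
..##...#
.##...#.
###..#..
...#..#.
..#..##.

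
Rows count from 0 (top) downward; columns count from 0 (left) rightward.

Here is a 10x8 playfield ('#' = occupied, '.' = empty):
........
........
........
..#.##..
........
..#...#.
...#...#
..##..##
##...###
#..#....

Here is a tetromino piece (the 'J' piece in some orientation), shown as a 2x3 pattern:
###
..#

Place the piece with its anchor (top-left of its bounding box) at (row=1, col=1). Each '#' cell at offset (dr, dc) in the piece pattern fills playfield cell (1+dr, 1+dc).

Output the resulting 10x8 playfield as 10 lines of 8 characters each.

Fill (1+0,1+0) = (1,1)
Fill (1+0,1+1) = (1,2)
Fill (1+0,1+2) = (1,3)
Fill (1+1,1+2) = (2,3)

Answer: ........
.###....
...#....
..#.##..
........
..#...#.
...#...#
..##..##
##...###
#..#....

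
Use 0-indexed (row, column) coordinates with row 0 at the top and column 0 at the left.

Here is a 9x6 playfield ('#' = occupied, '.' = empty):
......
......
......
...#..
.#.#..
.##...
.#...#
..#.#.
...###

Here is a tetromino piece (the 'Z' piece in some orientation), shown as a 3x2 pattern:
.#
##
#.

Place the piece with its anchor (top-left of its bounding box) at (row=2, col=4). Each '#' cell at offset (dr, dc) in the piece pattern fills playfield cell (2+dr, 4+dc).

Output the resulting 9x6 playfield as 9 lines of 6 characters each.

Fill (2+0,4+1) = (2,5)
Fill (2+1,4+0) = (3,4)
Fill (2+1,4+1) = (3,5)
Fill (2+2,4+0) = (4,4)

Answer: ......
......
.....#
...###
.#.##.
.##...
.#...#
..#.#.
...###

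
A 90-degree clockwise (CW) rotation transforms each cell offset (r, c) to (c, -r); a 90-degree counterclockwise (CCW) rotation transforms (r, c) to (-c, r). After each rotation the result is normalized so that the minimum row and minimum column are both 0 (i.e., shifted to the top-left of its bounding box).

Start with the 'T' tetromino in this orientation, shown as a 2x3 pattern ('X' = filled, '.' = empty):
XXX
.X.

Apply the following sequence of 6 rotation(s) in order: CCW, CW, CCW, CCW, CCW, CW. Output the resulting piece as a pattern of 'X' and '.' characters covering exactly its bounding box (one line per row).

Answer: .X.
XXX

Derivation:
Start:
XXX
.X.
After rotation 1 (CCW):
X.
XX
X.
After rotation 2 (CW):
XXX
.X.
After rotation 3 (CCW):
X.
XX
X.
After rotation 4 (CCW):
.X.
XXX
After rotation 5 (CCW):
.X
XX
.X
After rotation 6 (CW):
.X.
XXX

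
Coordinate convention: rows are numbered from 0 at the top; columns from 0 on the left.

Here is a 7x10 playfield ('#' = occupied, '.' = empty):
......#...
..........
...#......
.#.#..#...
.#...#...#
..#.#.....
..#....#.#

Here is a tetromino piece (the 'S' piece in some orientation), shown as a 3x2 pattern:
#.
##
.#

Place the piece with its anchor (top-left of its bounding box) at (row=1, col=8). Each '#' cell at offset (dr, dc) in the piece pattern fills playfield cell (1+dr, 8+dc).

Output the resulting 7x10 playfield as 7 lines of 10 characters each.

Fill (1+0,8+0) = (1,8)
Fill (1+1,8+0) = (2,8)
Fill (1+1,8+1) = (2,9)
Fill (1+2,8+1) = (3,9)

Answer: ......#...
........#.
...#....##
.#.#..#..#
.#...#...#
..#.#.....
..#....#.#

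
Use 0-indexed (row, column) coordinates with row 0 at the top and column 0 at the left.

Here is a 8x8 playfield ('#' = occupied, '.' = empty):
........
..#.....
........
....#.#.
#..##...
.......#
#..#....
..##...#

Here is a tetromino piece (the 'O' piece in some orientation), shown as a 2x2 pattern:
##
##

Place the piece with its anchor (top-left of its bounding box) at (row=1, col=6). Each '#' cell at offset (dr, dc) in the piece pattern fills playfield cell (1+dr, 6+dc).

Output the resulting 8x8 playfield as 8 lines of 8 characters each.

Fill (1+0,6+0) = (1,6)
Fill (1+0,6+1) = (1,7)
Fill (1+1,6+0) = (2,6)
Fill (1+1,6+1) = (2,7)

Answer: ........
..#...##
......##
....#.#.
#..##...
.......#
#..#....
..##...#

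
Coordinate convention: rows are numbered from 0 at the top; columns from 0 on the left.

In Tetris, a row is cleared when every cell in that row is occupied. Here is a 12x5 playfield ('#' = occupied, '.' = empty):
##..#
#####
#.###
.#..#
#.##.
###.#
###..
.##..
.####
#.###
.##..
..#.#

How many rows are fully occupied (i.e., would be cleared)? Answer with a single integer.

Check each row:
  row 0: 2 empty cells -> not full
  row 1: 0 empty cells -> FULL (clear)
  row 2: 1 empty cell -> not full
  row 3: 3 empty cells -> not full
  row 4: 2 empty cells -> not full
  row 5: 1 empty cell -> not full
  row 6: 2 empty cells -> not full
  row 7: 3 empty cells -> not full
  row 8: 1 empty cell -> not full
  row 9: 1 empty cell -> not full
  row 10: 3 empty cells -> not full
  row 11: 3 empty cells -> not full
Total rows cleared: 1

Answer: 1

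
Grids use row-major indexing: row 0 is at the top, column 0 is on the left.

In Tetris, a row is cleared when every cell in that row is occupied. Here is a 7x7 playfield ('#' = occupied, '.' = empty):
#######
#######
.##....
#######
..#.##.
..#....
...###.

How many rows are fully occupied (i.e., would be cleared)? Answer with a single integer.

Check each row:
  row 0: 0 empty cells -> FULL (clear)
  row 1: 0 empty cells -> FULL (clear)
  row 2: 5 empty cells -> not full
  row 3: 0 empty cells -> FULL (clear)
  row 4: 4 empty cells -> not full
  row 5: 6 empty cells -> not full
  row 6: 4 empty cells -> not full
Total rows cleared: 3

Answer: 3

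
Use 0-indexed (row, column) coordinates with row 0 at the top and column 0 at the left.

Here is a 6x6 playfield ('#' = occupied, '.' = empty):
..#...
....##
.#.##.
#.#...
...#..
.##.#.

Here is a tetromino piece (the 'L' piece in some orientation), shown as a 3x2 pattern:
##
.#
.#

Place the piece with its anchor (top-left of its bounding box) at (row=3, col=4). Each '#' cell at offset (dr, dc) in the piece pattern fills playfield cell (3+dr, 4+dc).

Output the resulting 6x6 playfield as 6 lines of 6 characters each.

Fill (3+0,4+0) = (3,4)
Fill (3+0,4+1) = (3,5)
Fill (3+1,4+1) = (4,5)
Fill (3+2,4+1) = (5,5)

Answer: ..#...
....##
.#.##.
#.#.##
...#.#
.##.##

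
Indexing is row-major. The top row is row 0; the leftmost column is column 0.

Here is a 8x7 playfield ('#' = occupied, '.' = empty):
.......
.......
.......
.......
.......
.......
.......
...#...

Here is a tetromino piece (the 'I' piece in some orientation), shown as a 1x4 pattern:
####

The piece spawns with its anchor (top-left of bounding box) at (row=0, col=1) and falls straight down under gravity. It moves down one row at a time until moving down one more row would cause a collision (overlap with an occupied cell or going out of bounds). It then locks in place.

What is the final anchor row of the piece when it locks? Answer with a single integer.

Spawn at (row=0, col=1). Try each row:
  row 0: fits
  row 1: fits
  row 2: fits
  row 3: fits
  row 4: fits
  row 5: fits
  row 6: fits
  row 7: blocked -> lock at row 6

Answer: 6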